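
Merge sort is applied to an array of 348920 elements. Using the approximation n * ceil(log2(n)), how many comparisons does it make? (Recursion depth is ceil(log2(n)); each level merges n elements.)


Merge sort divides the array into halves recursively.
Number of levels = ceil(log2(348920)) = 19
At each level, approximately n = 348920 comparisons are needed for merging.
Total comparisons ~ n * ceil(log2(n)) = 348920 * 19 = 6629480


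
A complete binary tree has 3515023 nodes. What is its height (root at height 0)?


In a complete binary tree, level k holds nodes 2^k .. 2^(k+1)-1 (1-indexed).
Height = floor(log2(n)) = floor(log2(3515023)) = 21
Check: 2^21 = 2097152 <= 3515023 < 4194304 = 2^22


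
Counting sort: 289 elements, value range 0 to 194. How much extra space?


n = 289 (output array)
k = 195 (count array for 195 distinct values)
Extra space = 289 + 195 = 484


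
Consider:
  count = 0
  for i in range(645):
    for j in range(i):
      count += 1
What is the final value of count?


For each i, the inner loop runs i times:
  i=0: inner runs 0 times
  i=1: inner runs 1 time
  i=2: inner runs 2 times
  i=3: inner runs 3 times
  i=4: inner runs 4 times
  i=5: inner runs 5 times
  i=6: inner runs 6 times
  i=7: inner runs 7 times
  ...
Total = 0 + 1 + 2 + ... + 644 = 645*(645-1)/2 = 207690


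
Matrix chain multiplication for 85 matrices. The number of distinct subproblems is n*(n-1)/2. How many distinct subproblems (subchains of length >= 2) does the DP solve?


Subproblems are indexed by (i, j) where i < j.
Number of such pairs = n*(n-1)/2
= 85 * 84 / 2
= 3570


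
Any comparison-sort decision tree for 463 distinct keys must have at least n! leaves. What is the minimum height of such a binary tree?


A binary decision tree of height h has at most 2^h leaves and needs at least n! of them, so h >= ceil(log2(n!)).
463! is far too large to multiply out, so use Stirling's series:
  ln(n!) ~ n ln n - n + (1/2) ln(2 pi n) + 1/(12n)  (error below 1/(360 n^3), negligible here)
  ln(463) = 6.1377271
  n ln n = 463 * 6.1377271 = 2841.7676
  (1/2) ln(2 pi * 463) = (1/2) ln(2909.1148) = 3.9878
  1/(12*463) = 0.0002
  ln(463!) ~ 2841.7676 - 463 + 3.9878 + 0.0002 = 2382.7556
Convert to base 2: log2(463!) = 2382.7556 / ln 2 = 2382.7556 / 0.69314718 = 3437.5897
ceil(3437.5897) = 3438


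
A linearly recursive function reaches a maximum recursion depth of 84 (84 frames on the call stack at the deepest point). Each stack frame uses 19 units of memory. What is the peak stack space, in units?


Maximum recursion depth = 84 frames
Memory per frame = 19 units
Total stack space = depth * frame_size
= 84 * 19 = 1596


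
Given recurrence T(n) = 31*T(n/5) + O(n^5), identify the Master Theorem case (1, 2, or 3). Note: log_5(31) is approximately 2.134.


Master Theorem parameters: a=31, b=5, c=5
log_b(a) = 2.134
Compare b^c with a: 5^5 = 3125 > 31, so c > log_b(a).
Comparing c=5 vs log_b(a)=2.134:
5 > 2.134 => Case 3
Result: T(n) = O(n^5)
Master Theorem case = 3


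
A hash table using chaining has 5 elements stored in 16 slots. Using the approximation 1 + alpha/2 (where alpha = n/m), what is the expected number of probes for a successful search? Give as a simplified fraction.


Load factor alpha = n/m = 5/16
Expected probes = 1 + alpha/2 = 1 + 5/(2*16)
= 1 + 5/32
= 32/32 + 5/32
= 37/32


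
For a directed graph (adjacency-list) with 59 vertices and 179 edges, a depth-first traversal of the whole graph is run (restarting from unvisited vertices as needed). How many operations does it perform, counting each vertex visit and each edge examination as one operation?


A full DFS traversal visits each vertex once and examines each edge once.
V = 59
E = 179
Sum = 59 + 179 = 238


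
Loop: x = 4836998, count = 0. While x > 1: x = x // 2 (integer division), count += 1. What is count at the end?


The variable x halves each step:
x = 4836998 -> 2418499 -> 1209249 -> 604624 -> 302312 -> 151156 -> 75578 -> 37789 -> 18894 -> 9447 -> 4723 -> 2361 -> 1180 -> 590 -> 295 -> 147 -> 73 -> 36 -> 18 -> 9 -> 4 -> 2 -> 1
Number of halvings = floor(log2(4836998)) = 22


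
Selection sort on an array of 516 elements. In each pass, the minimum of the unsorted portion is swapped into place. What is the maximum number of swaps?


Selection sort performs one swap per pass:
  Pass 1: find min in positions 0 to 515, swap with position 0
  Pass 2: find min in positions 1 to 515, swap with position 1
  Pass 3: find min in positions 2 to 515, swap with position 2
  Pass 4: find min in positions 3 to 515, swap with position 3
  Pass 5: find min in positions 4 to 515, swap with position 4
  ... (510 more passes)
Total passes (and swaps) = n - 1 = 516 - 1 = 515


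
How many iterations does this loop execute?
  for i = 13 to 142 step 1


The loop variable i takes values starting at 13 and increments by 1 each iteration.
Sequence: i = 13, 14, 15, 16, 17, 18, 19, 20, 21, ...
The upper bound 142 is inclusive, so the count is floor((last - first) / step) + 1:
floor((142 - 13) / 1) + 1 = floor(129/1) + 1 = 129 + 1 = 130


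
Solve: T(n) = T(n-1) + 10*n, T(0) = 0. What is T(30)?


Expanding the recurrence:
T(30) = T(29) + 10*30
       = T(28) + 10*29 + 10*30
       ...
       = T(0) + 10*(1 + 2 + ... + 30)
       = 0 + 10 * 30*31/2
       = 0 + 10 * 465
       = 0 + 4650 = 4650


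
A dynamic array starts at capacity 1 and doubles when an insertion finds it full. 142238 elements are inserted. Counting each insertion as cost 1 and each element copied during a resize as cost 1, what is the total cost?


n = 142238
Insertion costs: 142238
Resizes copy 1, 2, 4, ... up to the largest power of 2 that is <= n-1 = 142237, i.e. 131072.
Copy costs = 1 + 2 + 4 + 8 + 16 + 32 + 64 + 128 + 256 + 512 + 1024 + 2048 + 4096 + 8192 + 16384 + 32768 + 65536 + 131072 = 262143
Total = 142238 + 262143 = 404381


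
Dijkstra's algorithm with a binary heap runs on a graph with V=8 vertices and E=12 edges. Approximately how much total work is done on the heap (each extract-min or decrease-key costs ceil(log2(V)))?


Dijkstra with a binary heap: each vertex is extracted once, each edge may relax once.
Each heap operation costs O(log V).
V + E = 8 + 12 = 20
ceil(log2(8)) = 3 (since 2^2 = 4 < 8 <= 8 = 2^3)
Total heap work = (V+E) * ceil(log2(V)) = 20 * 3 = 60


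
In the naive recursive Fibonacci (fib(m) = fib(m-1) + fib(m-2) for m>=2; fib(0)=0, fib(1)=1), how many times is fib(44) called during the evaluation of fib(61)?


Let N(m) = number of times fib(m) is called while evaluating fib(61).
N(61) = 1 (the initial call).
N(60) = 1 (only fib(61) calls it).
For 1 <= m <= 59: fib(m) is called by fib(m+1) and fib(m+2), so
  N(m) = N(m+1) + N(m+2).
fib(0) is called only by fib(2), so N(0) = N(2).
Walk down from m=61:
  N(61)=1, N(60)=1, N(59)=2, N(58)=3, N(57)=5, N(56)=8, N(55)=13, N(54)=21, N(53)=34, N(52)=55, N(51)=89, N(50)=144, N(49)=233, N(48)=377, N(47)=610, N(46)=987, N(45)=1597, N(44)=2584
N(44) = 2584


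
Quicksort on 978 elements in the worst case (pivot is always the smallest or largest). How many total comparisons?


In the worst case, each partition step picks the worst pivot:
  Partition 1: 977 comparisons (n-1 elements to compare)
  Partition 2: 976 comparisons
  Partition 3: 975 comparisons
  Partition 4: 974 comparisons
  Partition 5: 973 comparisons
  ...
  Last partition: 0 comparisons
Total = (n-1) + (n-2) + ... + 1 + 0 = n*(n-1)/2
= 978*977/2 = 477753


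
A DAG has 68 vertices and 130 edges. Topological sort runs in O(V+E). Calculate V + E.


V = 68 (vertex processing)
E = 130 (edge processing)
V + E = 68 + 130 = 198


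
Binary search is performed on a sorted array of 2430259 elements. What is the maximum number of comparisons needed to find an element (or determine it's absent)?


Binary search halves the search space each comparison:
  Step 1: search space = 2430259 -> 1215129
  Step 2: search space = 1215129 -> 607564
  Step 3: search space = 607564 -> 303782
  Step 4: search space = 303782 -> 151891
  Step 5: search space = 151891 -> 75945
  Step 6: search space = 75945 -> 37972
  Step 7: search space = 37972 -> 18986
  Step 8: search space = 18986 -> 9493
  Step 9: search space = 9493 -> 4746
  Step 10: search space = 4746 -> 2373
  Step 11: search space = 2373 -> 1186
  Step 12: search space = 1186 -> 593
  Step 13: search space = 593 -> 296
  Step 14: search space = 296 -> 148
  Step 15: search space = 148 -> 74
  Step 16: search space = 74 -> 37
  Step 17: search space = 37 -> 18
  Step 18: search space = 18 -> 9
  Step 19: search space = 9 -> 4
  Step 20: search space = 4 -> 2
  Step 21: search space = 2 -> 1
  Step 22: search space = 1 (final check)
Maximum comparisons = floor(log2(2430259)) + 1 = 21 + 1 = 22


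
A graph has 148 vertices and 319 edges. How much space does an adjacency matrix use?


Adjacency matrix: V x V grid of entries
Space = V^2 = 148^2 = 148 * 148 = 21904


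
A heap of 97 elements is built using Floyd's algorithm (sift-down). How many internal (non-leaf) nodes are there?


Leaf nodes occupy roughly half the array.
Sift-down is called for each internal node, starting from the last one.
Internal nodes = floor(n/2) = floor(97/2) = 48


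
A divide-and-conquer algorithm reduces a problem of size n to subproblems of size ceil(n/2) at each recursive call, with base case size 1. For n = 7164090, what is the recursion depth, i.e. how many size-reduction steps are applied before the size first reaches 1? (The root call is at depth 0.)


Each step divides the size by 2 (rounding up); after k steps the size is ceil(n/2^k), which equals 1 exactly when 2^k >= n.
So the depth is the smallest k with 2^k >= 7164090, i.e. ceil(log_2(7164090)).
2^22 = 4194304 < 7164090 <= 8388608 = 2^23
Recursion depth = 23


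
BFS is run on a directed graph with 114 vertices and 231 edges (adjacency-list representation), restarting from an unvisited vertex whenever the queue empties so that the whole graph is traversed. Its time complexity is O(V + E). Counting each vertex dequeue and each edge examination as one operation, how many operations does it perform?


A full BFS traversal dequeues each vertex exactly once and examines each directed edge exactly once.
V = 114 (vertex processing cost)
E = 231 (edge examination cost)
Total operations proportional to V + E = 114 + 231 = 345


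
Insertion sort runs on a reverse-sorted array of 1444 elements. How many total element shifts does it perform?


Sum of shifts = 1 + 2 + 3 + ... + 1443
= 1444 * 1443 / 2
= 2083692 / 2
= 1041846


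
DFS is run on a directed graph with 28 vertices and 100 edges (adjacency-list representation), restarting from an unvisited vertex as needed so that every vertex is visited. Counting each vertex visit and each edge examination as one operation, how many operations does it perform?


A full DFS traversal processes each vertex exactly once (push/pop on stack).
Each directed edge is examined once.
V = 28, E = 100
V + E = 128


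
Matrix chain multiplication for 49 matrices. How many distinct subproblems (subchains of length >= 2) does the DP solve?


Subproblems are indexed by (i, j) where i < j.
Number of such pairs = n*(n-1)/2
= 49 * 48 / 2
= 1176


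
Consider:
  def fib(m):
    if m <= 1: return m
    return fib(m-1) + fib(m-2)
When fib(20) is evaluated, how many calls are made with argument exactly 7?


Let N(m) = number of times fib(m) is called while evaluating fib(20).
N(20) = 1 (the initial call).
N(19) = 1 (only fib(20) calls it).
For 1 <= m <= 18: fib(m) is called by fib(m+1) and fib(m+2), so
  N(m) = N(m+1) + N(m+2).
fib(0) is called only by fib(2), so N(0) = N(2).
Walk down from m=20:
  N(20)=1, N(19)=1, N(18)=2, N(17)=3, N(16)=5, N(15)=8, N(14)=13, N(13)=21, N(12)=34, N(11)=55, N(10)=89, N(9)=144, N(8)=233, N(7)=377
N(7) = 377


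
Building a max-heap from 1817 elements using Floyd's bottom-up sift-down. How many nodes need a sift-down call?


In a heap of 1817 elements (0-indexed array):
  Last element index: 1816
  Parent of last element: floor((1816 - 1) / 2) = 907
  Internal nodes: indices 0 to 907
  Count = floor(1817/2) = 908


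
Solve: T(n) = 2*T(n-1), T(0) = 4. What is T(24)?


Unrolling:
T(24) = 2*T(23) = 2^2*T(22) = ... = 2^24*T(0)
= 2^24 * 4
= 16777216 * 4 = 67108864


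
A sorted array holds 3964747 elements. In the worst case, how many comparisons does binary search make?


Halving sequence: 3964747 -> 1982373 -> 991186 -> 495593 -> 247796 -> 123898 -> 61949 -> 30974 -> 15487 -> 7743 -> 3871 -> 1935 -> 967 -> 483 -> 241 -> 120 -> 60 -> 30 -> 15 -> 7 -> 3 -> 1
Number of halvings = 21
Max comparisons = 21 + 1 = 22


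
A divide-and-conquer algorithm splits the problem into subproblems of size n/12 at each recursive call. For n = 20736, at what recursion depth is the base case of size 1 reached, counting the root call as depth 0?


At each depth, the problem size is divided by 12:
  Depth 0: problem size = 20736
  Depth 1: problem size = 1728
  Depth 2: problem size = 144
  Depth 3: problem size = 12
  Depth 4: problem size = 1 (base case)
The base case is reached at depth log_12(20736) = 4 (the tree has 5 levels counting depth 0, but the depth asked for is 4).
Recursion depth = 4


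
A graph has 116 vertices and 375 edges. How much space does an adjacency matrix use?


Adjacency matrix: V x V grid of entries
Space = V^2 = 116^2 = 116 * 116 = 13456


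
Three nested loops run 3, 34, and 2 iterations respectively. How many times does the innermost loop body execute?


Loop 1 (outermost): 3 iterations
Loop 2 (middle): 34 iterations per outer
Loop 3 (innermost): 2 iterations per middle
Total = 3 * 34 * 2 = 204


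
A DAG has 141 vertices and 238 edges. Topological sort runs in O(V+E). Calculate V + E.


V = 141 (vertex processing)
E = 238 (edge processing)
V + E = 141 + 238 = 379


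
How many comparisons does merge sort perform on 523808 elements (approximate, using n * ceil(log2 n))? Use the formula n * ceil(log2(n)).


Recursion depth: ceil(log2(523808)) = 19
Each recursion level merges n = 523808 elements
Total = 523808 * 19 = 9952352


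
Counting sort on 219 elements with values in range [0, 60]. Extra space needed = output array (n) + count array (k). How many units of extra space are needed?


Output array size: 219 (to store sorted result)
Count array size: 61 (one slot per possible value, range 0 to 60)
Total extra space = 219 + 61 = 280


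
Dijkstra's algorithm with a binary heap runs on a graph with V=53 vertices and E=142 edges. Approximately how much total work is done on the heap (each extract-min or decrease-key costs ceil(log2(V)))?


Dijkstra with a binary heap: each vertex is extracted once, each edge may relax once.
Each heap operation costs O(log V).
V + E = 53 + 142 = 195
ceil(log2(53)) = 6 (since 2^5 = 32 < 53 <= 64 = 2^6)
Total heap work = (V+E) * ceil(log2(V)) = 195 * 6 = 1170


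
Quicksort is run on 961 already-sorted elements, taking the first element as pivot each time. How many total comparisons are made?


Sum of comparisons per partition:
960 + 959 + ... + 1 + 0
= 961 * (961 - 1) / 2
= 961 * 960 / 2
= 461280


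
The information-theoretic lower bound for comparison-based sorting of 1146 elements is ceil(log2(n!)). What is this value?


A binary decision tree of height h has at most 2^h leaves and needs at least n! of them, so h >= ceil(log2(n!)).
1146! is far too large to multiply out, so use Stirling's series:
  ln(n!) ~ n ln n - n + (1/2) ln(2 pi n) + 1/(12n)  (error below 1/(360 n^3), negligible here)
  ln(1146) = 7.0440329
  n ln n = 1146 * 7.0440329 = 8072.4617
  (1/2) ln(2 pi * 1146) = (1/2) ln(7200.5304) = 4.4410
  1/(12*1146) = 0.0001
  ln(1146!) ~ 8072.4617 - 1146 + 4.4410 + 0.0001 = 6930.9028
Convert to base 2: log2(1146!) = 6930.9028 / ln 2 = 6930.9028 / 0.69314718 = 9999.1791
ceil(9999.1791) = 10000


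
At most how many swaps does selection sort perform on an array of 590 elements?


Each of the 589 passes places one element in its final position.
Pass 1: swap minimum into position 0
Pass 2: swap minimum of remaining into position 1
...
Pass 589: last two elements, one swap
Maximum swaps = 590 - 1 = 589


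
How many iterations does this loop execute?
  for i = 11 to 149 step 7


The loop variable i takes values starting at 11 and increments by 7 each iteration.
Sequence: i = 11, 18, 25, 32, 39, 46, 53, 60, 67, ...
The upper bound 149 is inclusive, so the count is floor((last - first) / step) + 1:
floor((149 - 11) / 7) + 1 = floor(138/7) + 1 = 19 + 1 = 20


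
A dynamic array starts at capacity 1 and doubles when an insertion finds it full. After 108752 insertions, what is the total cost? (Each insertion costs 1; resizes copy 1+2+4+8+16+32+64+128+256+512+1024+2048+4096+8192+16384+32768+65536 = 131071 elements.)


Insertion cost: 108752 (one per element)
Resizes occur just before inserting elements 2, 3, 5, 9, ...
Elements copied at each resize: 1 + 2 + 4 + 8 + 16 + 32 + 64 + 128 + 256 + 512 + 1024 + 2048 + 4096 + 8192 + 16384 + 32768 + 65536
Sum of copies = 131071 (geometric series: 2^k - 1)
Total = 108752 + 131071 = 239823


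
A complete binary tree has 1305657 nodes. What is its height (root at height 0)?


In a complete binary tree, level k holds nodes 2^k .. 2^(k+1)-1 (1-indexed).
Height = floor(log2(n)) = floor(log2(1305657)) = 20
Check: 2^20 = 1048576 <= 1305657 < 2097152 = 2^21


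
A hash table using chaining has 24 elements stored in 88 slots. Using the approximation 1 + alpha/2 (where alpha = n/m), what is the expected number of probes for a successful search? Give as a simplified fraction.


Load factor alpha = n/m = 24/88
Expected probes = 1 + alpha/2 = 1 + 24/(2*88)
= 1 + 24/176
= 176/176 + 24/176
= 200/176
Simplify: 25/22


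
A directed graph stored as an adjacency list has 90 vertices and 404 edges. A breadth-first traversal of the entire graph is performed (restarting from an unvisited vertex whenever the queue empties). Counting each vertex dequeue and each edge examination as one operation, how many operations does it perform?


A full BFS traversal dequeues each vertex once and examines each edge once.
Vertex visits: 90
Edge visits: 404
V + E = 90 + 404 = 494


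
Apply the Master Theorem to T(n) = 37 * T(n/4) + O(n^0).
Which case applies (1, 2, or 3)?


The Master Theorem: T(n) = a*T(n/b) + O(n^c)
  a = 37, b = 4, c = 0
log_b(a) = log_4(37) ~ 2.605
Compare b^c with a: 4^0 = 1 < 37, so c < log_b(a).
Since c < log_b(a), Case 1 applies.
T(n) = O(n^(log_4 37)) ~ O(n^2.605)
Master Theorem case = 1


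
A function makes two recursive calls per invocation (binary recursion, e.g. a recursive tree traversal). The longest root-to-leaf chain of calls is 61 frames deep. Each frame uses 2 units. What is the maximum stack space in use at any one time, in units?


Binary recursion: the two calls run one after the other, so only one root-to-leaf chain of frames is on the stack at a time.
Maximum depth (longest chain) = 61 frames
Each frame = 2 units
Max stack space = 61 * 2 = 122


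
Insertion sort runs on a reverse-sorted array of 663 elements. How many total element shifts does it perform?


Sum of shifts = 1 + 2 + 3 + ... + 662
= 663 * 662 / 2
= 438906 / 2
= 219453


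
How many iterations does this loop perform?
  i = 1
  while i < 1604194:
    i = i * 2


The loop variable doubles each iteration:
i = 1 -> 2 -> 4 -> 8 -> 16 -> 32 -> 64 -> 128 -> 256 -> 512 -> 1024 -> 2048 -> 4096 -> 8192 -> 16384 -> 32768 -> 65536 -> 131072 -> 262144 -> 524288 -> 1048576 -> 2097152 (stop, 2097152 >= 1604194)
Number of doublings = ceil(log2(1604194)) = 21


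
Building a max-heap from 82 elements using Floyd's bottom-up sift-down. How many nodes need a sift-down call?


In a heap of 82 elements (0-indexed array):
  Last element index: 81
  Parent of last element: floor((81 - 1) / 2) = 40
  Internal nodes: indices 0 to 40
  Count = floor(82/2) = 41


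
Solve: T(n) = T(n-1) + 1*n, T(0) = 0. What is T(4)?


Expanding the recurrence:
T(4) = T(3) + 1*4
       = T(2) + 1*3 + 1*4
       ...
       = T(0) + 1*(1 + 2 + ... + 4)
       = 0 + 1 * 4*5/2
       = 0 + 1 * 10
       = 0 + 10 = 10


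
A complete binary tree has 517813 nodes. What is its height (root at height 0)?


In a complete binary tree, level k holds nodes 2^k .. 2^(k+1)-1 (1-indexed).
Height = floor(log2(n)) = floor(log2(517813)) = 18
Check: 2^18 = 262144 <= 517813 < 524288 = 2^19


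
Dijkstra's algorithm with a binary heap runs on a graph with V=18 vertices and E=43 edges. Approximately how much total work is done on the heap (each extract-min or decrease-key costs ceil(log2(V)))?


Dijkstra with a binary heap: each vertex is extracted once, each edge may relax once.
Each heap operation costs O(log V).
V + E = 18 + 43 = 61
ceil(log2(18)) = 5 (since 2^4 = 16 < 18 <= 32 = 2^5)
Total heap work = (V+E) * ceil(log2(V)) = 61 * 5 = 305


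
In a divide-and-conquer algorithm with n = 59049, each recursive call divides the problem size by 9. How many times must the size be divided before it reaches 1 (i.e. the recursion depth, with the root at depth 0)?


Number of divisions = log_9(59049)
Sizes: 59049 -> 6561 -> 729 -> 81 -> 9 -> 1 (5 divisions)
Recursion depth = 5


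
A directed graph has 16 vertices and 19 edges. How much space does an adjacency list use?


Adjacency list: one list head per vertex + one entry per edge
Vertex heads: 16
Edge entries: 19
Total = 16 + 19 = 35


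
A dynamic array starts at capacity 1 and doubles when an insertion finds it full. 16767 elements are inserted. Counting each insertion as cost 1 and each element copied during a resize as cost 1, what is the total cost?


n = 16767
Insertion costs: 16767
Resizes copy 1, 2, 4, ... up to the largest power of 2 that is <= n-1 = 16766, i.e. 16384.
Copy costs = 1 + 2 + 4 + 8 + 16 + 32 + 64 + 128 + 256 + 512 + 1024 + 2048 + 4096 + 8192 + 16384 = 32767
Total = 16767 + 32767 = 49534


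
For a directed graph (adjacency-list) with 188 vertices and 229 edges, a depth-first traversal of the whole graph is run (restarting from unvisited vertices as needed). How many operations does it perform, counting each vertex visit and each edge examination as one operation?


A full DFS traversal visits each vertex once and examines each edge once.
V = 188
E = 229
Sum = 188 + 229 = 417


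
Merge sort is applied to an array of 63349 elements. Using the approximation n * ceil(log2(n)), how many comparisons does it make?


Merge sort divides the array into halves recursively.
Number of levels = ceil(log2(63349)) = 16
At each level, approximately n = 63349 comparisons are needed for merging.
Total comparisons ~ n * ceil(log2(n)) = 63349 * 16 = 1013584


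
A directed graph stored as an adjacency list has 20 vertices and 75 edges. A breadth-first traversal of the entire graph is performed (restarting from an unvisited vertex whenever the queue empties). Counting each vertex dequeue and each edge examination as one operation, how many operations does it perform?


A full BFS traversal dequeues each vertex once and examines each edge once.
Vertex visits: 20
Edge visits: 75
V + E = 20 + 75 = 95


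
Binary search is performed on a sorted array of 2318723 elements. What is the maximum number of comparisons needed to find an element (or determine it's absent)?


Binary search halves the search space each comparison:
  Step 1: search space = 2318723 -> 1159361
  Step 2: search space = 1159361 -> 579680
  Step 3: search space = 579680 -> 289840
  Step 4: search space = 289840 -> 144920
  Step 5: search space = 144920 -> 72460
  Step 6: search space = 72460 -> 36230
  Step 7: search space = 36230 -> 18115
  Step 8: search space = 18115 -> 9057
  Step 9: search space = 9057 -> 4528
  Step 10: search space = 4528 -> 2264
  Step 11: search space = 2264 -> 1132
  Step 12: search space = 1132 -> 566
  Step 13: search space = 566 -> 283
  Step 14: search space = 283 -> 141
  Step 15: search space = 141 -> 70
  Step 16: search space = 70 -> 35
  Step 17: search space = 35 -> 17
  Step 18: search space = 17 -> 8
  Step 19: search space = 8 -> 4
  Step 20: search space = 4 -> 2
  Step 21: search space = 2 -> 1
  Step 22: search space = 1 (final check)
Maximum comparisons = floor(log2(2318723)) + 1 = 21 + 1 = 22


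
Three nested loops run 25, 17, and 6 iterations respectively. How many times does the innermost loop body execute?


Loop 1 (outermost): 25 iterations
Loop 2 (middle): 17 iterations per outer
Loop 3 (innermost): 6 iterations per middle
Total = 25 * 17 * 6 = 2550


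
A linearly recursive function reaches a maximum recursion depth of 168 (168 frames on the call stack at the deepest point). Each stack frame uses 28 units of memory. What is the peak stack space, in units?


Maximum recursion depth = 168 frames
Memory per frame = 28 units
Total stack space = depth * frame_size
= 168 * 28 = 4704


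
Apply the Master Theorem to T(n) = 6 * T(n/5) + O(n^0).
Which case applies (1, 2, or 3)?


The Master Theorem: T(n) = a*T(n/b) + O(n^c)
  a = 6, b = 5, c = 0
log_b(a) = log_5(6) ~ 1.113
Compare b^c with a: 5^0 = 1 < 6, so c < log_b(a).
Since c < log_b(a), Case 1 applies.
T(n) = O(n^(log_5 6)) ~ O(n^1.113)
Master Theorem case = 1


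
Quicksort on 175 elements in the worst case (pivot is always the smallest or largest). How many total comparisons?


In the worst case, each partition step picks the worst pivot:
  Partition 1: 174 comparisons (n-1 elements to compare)
  Partition 2: 173 comparisons
  Partition 3: 172 comparisons
  Partition 4: 171 comparisons
  Partition 5: 170 comparisons
  ...
  Last partition: 0 comparisons
Total = (n-1) + (n-2) + ... + 1 + 0 = n*(n-1)/2
= 175*174/2 = 15225


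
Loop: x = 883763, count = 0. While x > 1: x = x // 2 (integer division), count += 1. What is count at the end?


The variable x halves each step:
x = 883763 -> 441881 -> 220940 -> 110470 -> 55235 -> 27617 -> 13808 -> 6904 -> 3452 -> 1726 -> 863 -> 431 -> 215 -> 107 -> 53 -> 26 -> 13 -> 6 -> 3 -> 1
Number of halvings = floor(log2(883763)) = 19


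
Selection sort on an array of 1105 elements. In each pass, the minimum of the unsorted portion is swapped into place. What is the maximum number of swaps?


Selection sort performs one swap per pass:
  Pass 1: find min in positions 0 to 1104, swap with position 0
  Pass 2: find min in positions 1 to 1104, swap with position 1
  Pass 3: find min in positions 2 to 1104, swap with position 2
  Pass 4: find min in positions 3 to 1104, swap with position 3
  Pass 5: find min in positions 4 to 1104, swap with position 4
  ... (1099 more passes)
Total passes (and swaps) = n - 1 = 1105 - 1 = 1104


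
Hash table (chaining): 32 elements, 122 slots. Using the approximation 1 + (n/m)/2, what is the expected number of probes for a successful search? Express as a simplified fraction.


Computing expected probes:
alpha = 32/122
= 1 + alpha/2
= 1 + 32/(2*122)
= (2*122 + 32) / (2*122)
= 276/244 = 69/61


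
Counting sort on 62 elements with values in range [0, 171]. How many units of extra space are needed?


Output array size: 62 (to store sorted result)
Count array size: 172 (one slot per possible value, range 0 to 171)
Total extra space = 62 + 172 = 234


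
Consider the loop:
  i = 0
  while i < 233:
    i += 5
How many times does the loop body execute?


Starting at i = 0, each iteration adds 5.
Iterations until i >= 233:
  Iteration 1: i = 0 -> i = 5
  Iteration 2: i = 5 -> i = 10
  Iteration 3: i = 10 -> i = 15
  Iteration 4: i = 15 -> i = 20
  Iteration 5: i = 20 -> i = 25
  Iteration 6: i = 25 -> i = 30
  Iteration 7: i = 30 -> i = 35
  Iteration 8: i = 35 -> i = 40
  ... continuing ...
Total iterations = ceil(233/5) = 47


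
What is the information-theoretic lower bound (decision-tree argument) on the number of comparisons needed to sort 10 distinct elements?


A binary decision tree of height h has at most 2^h leaves and needs at least n! of them, so h >= ceil(log2(n!)).
Compute 10! as a running product:
  x2 = 2, x3 = 6, x4 = 24, x5 = 120
  x6 = 720, x7 = 5040, x8 = 40320, x9 = 362880
  x10 = 3628800
10! = 3628800
Bracket between powers of 2:
  2^21 = 2097152 < 3628800 <= 4194304 = 2^22
So ceil(log2(10!)) = 22


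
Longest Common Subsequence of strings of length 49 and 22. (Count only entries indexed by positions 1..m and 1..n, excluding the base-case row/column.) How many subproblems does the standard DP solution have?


DP table indexed by positions in both strings.
First string: 49 positions
Second string: 22 positions
Total = 49 * 22 = 1078


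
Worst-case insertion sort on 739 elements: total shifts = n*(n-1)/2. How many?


Sum of shifts = 1 + 2 + 3 + ... + 738
= 739 * 738 / 2
= 545382 / 2
= 272691


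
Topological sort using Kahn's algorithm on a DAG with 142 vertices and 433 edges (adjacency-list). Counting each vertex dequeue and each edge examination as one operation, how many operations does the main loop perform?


Kahn's algorithm:
  1. Compute in-degrees: O(V + E)
  2. Process queue: each vertex dequeued once (O(V))
     each edge examined once (O(E))
Total = V + E = 142 + 433 = 575


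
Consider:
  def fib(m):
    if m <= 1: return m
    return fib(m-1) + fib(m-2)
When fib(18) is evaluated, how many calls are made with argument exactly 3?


Let N(m) = number of times fib(m) is called while evaluating fib(18).
N(18) = 1 (the initial call).
N(17) = 1 (only fib(18) calls it).
For 1 <= m <= 16: fib(m) is called by fib(m+1) and fib(m+2), so
  N(m) = N(m+1) + N(m+2).
fib(0) is called only by fib(2), so N(0) = N(2).
Walk down from m=18:
  N(18)=1, N(17)=1, N(16)=2, N(15)=3, N(14)=5, N(13)=8, N(12)=13, N(11)=21, N(10)=34, N(9)=55, N(8)=89, N(7)=144, N(6)=233, N(5)=377, N(4)=610, N(3)=987
N(3) = 987


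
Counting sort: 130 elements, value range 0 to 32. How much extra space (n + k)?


n = 130 (output array)
k = 33 (count array for 33 distinct values)
Extra space = 130 + 33 = 163


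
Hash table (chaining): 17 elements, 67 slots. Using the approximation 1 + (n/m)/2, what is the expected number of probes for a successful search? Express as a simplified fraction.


Computing expected probes:
alpha = 17/67
= 1 + alpha/2
= 1 + 17/(2*67)
= (2*67 + 17) / (2*67)
= 151/134


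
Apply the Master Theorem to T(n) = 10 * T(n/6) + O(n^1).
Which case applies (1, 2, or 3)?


The Master Theorem: T(n) = a*T(n/b) + O(n^c)
  a = 10, b = 6, c = 1
log_b(a) = log_6(10) ~ 1.285
Compare b^c with a: 6^1 = 6 < 10, so c < log_b(a).
Since c < log_b(a), Case 1 applies.
T(n) = O(n^(log_6 10)) ~ O(n^1.285)
Master Theorem case = 1


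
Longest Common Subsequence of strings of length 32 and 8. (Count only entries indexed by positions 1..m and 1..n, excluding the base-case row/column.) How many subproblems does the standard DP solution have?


DP table indexed by positions in both strings.
First string: 32 positions
Second string: 8 positions
Total = 32 * 8 = 256


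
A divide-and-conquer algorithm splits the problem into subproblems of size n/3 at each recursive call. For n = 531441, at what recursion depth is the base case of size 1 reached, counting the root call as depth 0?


At each depth, the problem size is divided by 3:
  Depth 0: problem size = 531441
  Depth 1: problem size = 177147
  Depth 2: problem size = 59049
  Depth 3: problem size = 19683
  Depth 4: problem size = 6561
  Depth 5: problem size = 2187
  Depth 6: problem size = 729
  Depth 7: problem size = 243
  Depth 8: problem size = 81
  Depth 9: problem size = 27
  Depth 10: problem size = 9
  Depth 11: problem size = 3
  Depth 12: problem size = 1 (base case)
The base case is reached at depth log_3(531441) = 12 (the tree has 13 levels counting depth 0, but the depth asked for is 12).
Recursion depth = 12


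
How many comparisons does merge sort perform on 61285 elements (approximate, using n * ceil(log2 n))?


Recursion depth: ceil(log2(61285)) = 16
Each recursion level merges n = 61285 elements
Total = 61285 * 16 = 980560


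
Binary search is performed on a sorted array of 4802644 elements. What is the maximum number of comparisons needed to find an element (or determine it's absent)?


Binary search halves the search space each comparison:
  Step 1: search space = 4802644 -> 2401322
  Step 2: search space = 2401322 -> 1200661
  Step 3: search space = 1200661 -> 600330
  Step 4: search space = 600330 -> 300165
  Step 5: search space = 300165 -> 150082
  Step 6: search space = 150082 -> 75041
  Step 7: search space = 75041 -> 37520
  Step 8: search space = 37520 -> 18760
  Step 9: search space = 18760 -> 9380
  Step 10: search space = 9380 -> 4690
  Step 11: search space = 4690 -> 2345
  Step 12: search space = 2345 -> 1172
  Step 13: search space = 1172 -> 586
  Step 14: search space = 586 -> 293
  Step 15: search space = 293 -> 146
  Step 16: search space = 146 -> 73
  Step 17: search space = 73 -> 36
  Step 18: search space = 36 -> 18
  Step 19: search space = 18 -> 9
  Step 20: search space = 9 -> 4
  Step 21: search space = 4 -> 2
  Step 22: search space = 2 -> 1
  Step 23: search space = 1 (final check)
Maximum comparisons = floor(log2(4802644)) + 1 = 22 + 1 = 23


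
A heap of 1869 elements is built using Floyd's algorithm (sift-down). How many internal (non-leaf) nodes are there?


Leaf nodes occupy roughly half the array.
Sift-down is called for each internal node, starting from the last one.
Internal nodes = floor(n/2) = floor(1869/2) = 934


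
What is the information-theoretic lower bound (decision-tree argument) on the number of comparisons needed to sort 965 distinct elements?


A binary decision tree of height h has at most 2^h leaves and needs at least n! of them, so h >= ceil(log2(n!)).
965! is far too large to multiply out, so use Stirling's series:
  ln(n!) ~ n ln n - n + (1/2) ln(2 pi n) + 1/(12n)  (error below 1/(360 n^3), negligible here)
  ln(965) = 6.8721281
  n ln n = 965 * 6.8721281 = 6631.6036
  (1/2) ln(2 pi * 965) = (1/2) ln(6063.2738) = 4.3550
  1/(12*965) = 0.0001
  ln(965!) ~ 6631.6036 - 965 + 4.3550 + 0.0001 = 5670.9587
Convert to base 2: log2(965!) = 5670.9587 / ln 2 = 5670.9587 / 0.69314718 = 8181.4640
ceil(8181.4640) = 8182


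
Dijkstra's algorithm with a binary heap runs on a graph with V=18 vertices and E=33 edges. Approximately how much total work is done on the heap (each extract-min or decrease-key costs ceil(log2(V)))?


Dijkstra with a binary heap: each vertex is extracted once, each edge may relax once.
Each heap operation costs O(log V).
V + E = 18 + 33 = 51
ceil(log2(18)) = 5 (since 2^4 = 16 < 18 <= 32 = 2^5)
Total heap work = (V+E) * ceil(log2(V)) = 51 * 5 = 255


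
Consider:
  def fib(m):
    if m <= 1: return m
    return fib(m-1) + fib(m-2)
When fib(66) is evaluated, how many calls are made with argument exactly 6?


Let N(m) = number of times fib(m) is called while evaluating fib(66).
N(66) = 1 (the initial call).
N(65) = 1 (only fib(66) calls it).
For 1 <= m <= 64: fib(m) is called by fib(m+1) and fib(m+2), so
  N(m) = N(m+1) + N(m+2).
fib(0) is called only by fib(2), so N(0) = N(2).
Walk down from m=66:
  N(66)=1, N(65)=1, N(64)=2, N(63)=3, N(62)=5, N(61)=8, N(60)=13, N(59)=21, N(58)=34, N(57)=55, N(56)=89, N(55)=144, N(54)=233, N(53)=377, N(52)=610, N(51)=987, N(50)=1597, N(49)=2584, N(48)=4181, N(47)=6765, N(46)=10946, N(45)=17711, N(44)=28657, N(43)=46368, N(42)=75025, N(41)=121393, N(40)=196418, N(39)=317811, N(38)=514229, N(37)=832040, N(36)=1346269, N(35)=2178309, N(34)=3524578, N(33)=5702887, N(32)=9227465, N(31)=14930352, N(30)=24157817, N(29)=39088169, N(28)=63245986, N(27)=102334155, N(26)=165580141, N(25)=267914296, N(24)=433494437, N(23)=701408733, N(22)=1134903170, N(21)=1836311903, N(20)=2971215073, N(19)=4807526976, N(18)=7778742049, N(17)=12586269025, N(16)=20365011074, N(15)=32951280099, N(14)=53316291173, N(13)=86267571272, N(12)=139583862445, N(11)=225851433717, N(10)=365435296162, N(9)=591286729879, N(8)=956722026041, N(7)=1548008755920, N(6)=2504730781961
N(6) = 2504730781961


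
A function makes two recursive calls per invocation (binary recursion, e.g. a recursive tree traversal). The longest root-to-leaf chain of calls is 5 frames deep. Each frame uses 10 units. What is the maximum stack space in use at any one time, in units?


Binary recursion: the two calls run one after the other, so only one root-to-leaf chain of frames is on the stack at a time.
Maximum depth (longest chain) = 5 frames
Each frame = 10 units
Max stack space = 5 * 10 = 50


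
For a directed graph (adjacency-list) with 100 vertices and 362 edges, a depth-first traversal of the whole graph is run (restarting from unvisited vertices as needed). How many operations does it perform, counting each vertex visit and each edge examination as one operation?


A full DFS traversal visits each vertex once and examines each edge once.
V = 100
E = 362
Sum = 100 + 362 = 462


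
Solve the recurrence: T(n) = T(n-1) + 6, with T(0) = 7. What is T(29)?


Unrolling the recurrence:
T(29) = T(28) + 6
       = T(27) + 6 + 6
       = T(26) + 6*3
       ...
       = T(0) + 6*29
       = 7 + 174 = 181


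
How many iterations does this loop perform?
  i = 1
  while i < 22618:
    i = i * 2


The loop variable doubles each iteration:
i = 1 -> 2 -> 4 -> 8 -> 16 -> 32 -> 64 -> 128 -> 256 -> 512 -> 1024 -> 2048 -> 4096 -> 8192 -> 16384 -> 32768 (stop, 32768 >= 22618)
Number of doublings = ceil(log2(22618)) = 15


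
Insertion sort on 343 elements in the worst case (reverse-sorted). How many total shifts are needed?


In the worst case (reverse-sorted), each element shifts past all previous:
  Element 1: 1 shifts
  Element 2: 2 shifts
  Element 3: 3 shifts
  Element 4: 4 shifts
  Element 5: 5 shifts
  ...
  Element 342: 342 shifts
Total = 1 + 2 + ... + 342
= 343*(343-1)/2 = 58653


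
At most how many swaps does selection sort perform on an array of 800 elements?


Each of the 799 passes places one element in its final position.
Pass 1: swap minimum into position 0
Pass 2: swap minimum of remaining into position 1
...
Pass 799: last two elements, one swap
Maximum swaps = 800 - 1 = 799


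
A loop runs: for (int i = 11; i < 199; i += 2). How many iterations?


Loop starts at i = 11, increments by 2, stops when i >= 199.
Number of iterations = ceil((199 - 11) / 2)
= ceil(188 / 2)
= 94


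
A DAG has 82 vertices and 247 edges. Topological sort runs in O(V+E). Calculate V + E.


V = 82 (vertex processing)
E = 247 (edge processing)
V + E = 82 + 247 = 329


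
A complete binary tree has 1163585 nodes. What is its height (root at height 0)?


In a complete binary tree, level k holds nodes 2^k .. 2^(k+1)-1 (1-indexed).
Height = floor(log2(n)) = floor(log2(1163585)) = 20
Check: 2^20 = 1048576 <= 1163585 < 2097152 = 2^21


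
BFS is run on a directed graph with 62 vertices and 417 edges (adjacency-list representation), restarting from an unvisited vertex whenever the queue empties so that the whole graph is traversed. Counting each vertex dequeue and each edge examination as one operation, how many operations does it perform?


A full BFS traversal dequeues each vertex exactly once and examines each directed edge exactly once.
V = 62 (vertex processing cost)
E = 417 (edge examination cost)
Total operations proportional to V + E = 62 + 417 = 479


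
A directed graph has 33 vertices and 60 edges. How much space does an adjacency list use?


Adjacency list: one list head per vertex + one entry per edge
Vertex heads: 33
Edge entries: 60
Total = 33 + 60 = 93


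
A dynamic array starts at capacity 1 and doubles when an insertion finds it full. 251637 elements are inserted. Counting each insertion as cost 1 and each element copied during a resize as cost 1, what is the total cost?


n = 251637
Insertion costs: 251637
Resizes copy 1, 2, 4, ... up to the largest power of 2 that is <= n-1 = 251636, i.e. 131072.
Copy costs = 1 + 2 + 4 + 8 + 16 + 32 + 64 + 128 + 256 + 512 + 1024 + 2048 + 4096 + 8192 + 16384 + 32768 + 65536 + 131072 = 262143
Total = 251637 + 262143 = 513780
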